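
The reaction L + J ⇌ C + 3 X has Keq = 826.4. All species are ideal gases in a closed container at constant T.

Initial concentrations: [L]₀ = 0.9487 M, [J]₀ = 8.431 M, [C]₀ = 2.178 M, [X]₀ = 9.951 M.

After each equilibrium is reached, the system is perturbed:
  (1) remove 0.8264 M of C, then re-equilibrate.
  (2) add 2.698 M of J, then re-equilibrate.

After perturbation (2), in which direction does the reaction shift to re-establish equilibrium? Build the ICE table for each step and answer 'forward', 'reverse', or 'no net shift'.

Direction: forward

Q₀ = 268.3 vs Keq = 826.4 ⇒ Q<K, forward
Step 1:
                   L          J          C          X
  Initial     0.9487      8.431      2.178      9.951
  Change     -0.4059    -0.4059     0.4059      1.218
  Equil       0.5428      8.025      2.584      11.17
  solve Keq expr → x = 0.4059; check Q = 826.4
Then remove 0.8264 M of C.
Step 2:
                   L          J          C          X
  Initial     0.5428      8.025      1.757      11.17
  Change     -0.1092    -0.1092     0.1092     0.3277
  Equil       0.4336      7.916      1.867       11.5
  solve Keq expr → x = 0.1092; check Q = 826.4
Then add 2.698 M of J.
Step 3:
                   L          J          C          X
  Initial     0.4336      10.61      1.867       11.5
  Change     -0.0747    -0.0747     0.0747     0.2241
  Equil       0.3589      10.54      1.941      11.72
  solve Keq expr → x = 0.0747; check Q = 826.4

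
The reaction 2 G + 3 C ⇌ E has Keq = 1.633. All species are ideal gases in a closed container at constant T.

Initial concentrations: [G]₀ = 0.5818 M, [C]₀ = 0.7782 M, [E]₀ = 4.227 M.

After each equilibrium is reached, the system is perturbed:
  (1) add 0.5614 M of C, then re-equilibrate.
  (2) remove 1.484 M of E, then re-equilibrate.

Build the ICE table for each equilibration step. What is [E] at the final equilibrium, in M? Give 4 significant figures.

Q₀ = 26.5 vs Keq = 1.633 ⇒ Q>K, reverse
Step 1:
                  G         C         E
  init       0.5818    0.7782     4.227
  Δ          0.3958    0.5937   -0.1979
  eq         0.9776     1.372     4.029
  solve Keq expr → x = -0.1979; check Q = 1.633
Then add 0.5614 M of C.
Step 2:
                  G         C         E
  init       0.9776     1.933     4.029
  Δ         -0.2075   -0.3112    0.1037
  eq         0.7701     1.622     4.133
  solve Keq expr → x = 0.1037; check Q = 1.633
Then remove 1.484 M of E.
Step 3:
                  G         C         E
  init       0.7701     1.622     2.649
  Δ        -0.07669    -0.115   0.03834
  eq         0.6934     1.507     2.687
  solve Keq expr → x = 0.03834; check Q = 1.633

[E]_eq = 2.687 M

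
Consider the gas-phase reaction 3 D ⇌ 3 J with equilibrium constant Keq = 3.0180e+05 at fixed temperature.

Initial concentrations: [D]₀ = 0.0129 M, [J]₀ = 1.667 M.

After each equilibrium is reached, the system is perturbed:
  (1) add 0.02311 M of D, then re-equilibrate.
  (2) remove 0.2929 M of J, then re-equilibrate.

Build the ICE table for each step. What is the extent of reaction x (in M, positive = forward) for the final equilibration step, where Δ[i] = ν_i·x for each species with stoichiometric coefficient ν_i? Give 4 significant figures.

Q₀ = 2.1579e+06 vs Keq = 3.0180e+05 ⇒ Q>K, reverse
Step 1:
                   D          J
  init        0.0129      1.667
  Δ          0.01178   -0.01178
  eq         0.02468      1.655
  solve Keq expr → x = -0.003926; check Q = 3.0180e+05
Then add 0.02311 M of D.
Step 2:
                   D          J
  init       0.04779      1.655
  Δ         -0.02277    0.02277
  eq         0.02502      1.678
  solve Keq expr → x = 0.00759; check Q = 3.0180e+05
Then remove 0.2929 M of J.
Step 3:
                   D          J
  init       0.02502      1.385
  Δ        -0.004302   0.004302
  eq         0.02071      1.389
  solve Keq expr → x = 0.001434; check Q = 3.0180e+05

x = 0.001434 M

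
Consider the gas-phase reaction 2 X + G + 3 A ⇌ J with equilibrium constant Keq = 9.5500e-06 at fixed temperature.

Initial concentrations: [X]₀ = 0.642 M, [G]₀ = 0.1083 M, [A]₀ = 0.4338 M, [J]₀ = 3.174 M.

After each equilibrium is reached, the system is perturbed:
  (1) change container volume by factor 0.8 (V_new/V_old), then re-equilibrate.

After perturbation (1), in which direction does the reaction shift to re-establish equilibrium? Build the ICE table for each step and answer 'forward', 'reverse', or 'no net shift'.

Q₀ = 871 vs Keq = 9.5500e-06 ⇒ Q>K, reverse
Step 1:
                    X           G           A           J
  init          0.642      0.1083      0.4338       3.174
  Δ             5.278       2.639       7.916      -2.639
  eq             5.92       2.747        8.35      0.5352
  solve Keq expr → x = -2.639; check Q = 9.5500e-06
Then change container volume by factor 0.8 (V_new/V_old).
Step 2:
                    X           G           A           J
  init          7.399       3.434       10.44       0.669
  Δ           -0.7494     -0.3747      -1.124      0.3747
  eq             6.65       3.059       9.314       1.044
  solve Keq expr → x = 0.3747; check Q = 9.5500e-06

Direction: forward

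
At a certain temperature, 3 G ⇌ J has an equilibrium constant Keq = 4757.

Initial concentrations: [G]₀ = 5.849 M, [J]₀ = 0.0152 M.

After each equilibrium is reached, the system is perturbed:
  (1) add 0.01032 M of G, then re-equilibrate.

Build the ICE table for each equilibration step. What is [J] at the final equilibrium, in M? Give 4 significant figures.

Q₀ = 7.5962e-05 vs Keq = 4757 ⇒ Q<K, forward
Step 1:
                    G           J
  I             5.849      0.0152
  C            -5.775       1.925
  E           0.07416        1.94
  solve Keq expr → x = 1.925; check Q = 4757
Then add 0.01032 M of G.
Step 2:
                    G           J
  I           0.08448        1.94
  C          -0.01028    0.003425
  E            0.0742       1.944
  solve Keq expr → x = 0.003425; check Q = 4757

[J]_eq = 1.944 M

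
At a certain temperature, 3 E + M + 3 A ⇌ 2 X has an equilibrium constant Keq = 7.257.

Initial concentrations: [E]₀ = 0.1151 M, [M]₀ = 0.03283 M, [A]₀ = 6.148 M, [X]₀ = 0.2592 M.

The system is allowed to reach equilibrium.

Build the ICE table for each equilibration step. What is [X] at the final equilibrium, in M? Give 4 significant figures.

Q₀ = 5.775 vs Keq = 7.257 ⇒ Q<K, forward
Step 1:
                   E          M          A          X
  I           0.1151    0.03283      6.148     0.2592
  C        -0.005345  -0.001782  -0.005345   0.003564
  E           0.1098    0.03105      6.143     0.2628
  solve Keq expr → x = 0.001782; check Q = 7.257

[X]_eq = 0.2628 M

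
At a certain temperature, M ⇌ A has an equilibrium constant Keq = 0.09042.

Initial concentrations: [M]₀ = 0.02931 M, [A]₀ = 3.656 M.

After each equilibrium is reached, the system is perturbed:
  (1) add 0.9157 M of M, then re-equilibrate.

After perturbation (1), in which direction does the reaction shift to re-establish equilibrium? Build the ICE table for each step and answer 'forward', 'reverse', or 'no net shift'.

Direction: forward

Q₀ = 124.7 vs Keq = 0.09042 ⇒ Q>K, reverse
Step 1:
                    M           A
  Initial     0.02931       3.656
  Change         3.35       -3.35
  Equil          3.38      0.3056
  solve Keq expr → x = -3.35; check Q = 0.09042
Then add 0.9157 M of M.
Step 2:
                    M           A
  Initial       4.295      0.3056
  Change     -0.07593     0.07593
  Equil         4.219      0.3815
  solve Keq expr → x = 0.07593; check Q = 0.09042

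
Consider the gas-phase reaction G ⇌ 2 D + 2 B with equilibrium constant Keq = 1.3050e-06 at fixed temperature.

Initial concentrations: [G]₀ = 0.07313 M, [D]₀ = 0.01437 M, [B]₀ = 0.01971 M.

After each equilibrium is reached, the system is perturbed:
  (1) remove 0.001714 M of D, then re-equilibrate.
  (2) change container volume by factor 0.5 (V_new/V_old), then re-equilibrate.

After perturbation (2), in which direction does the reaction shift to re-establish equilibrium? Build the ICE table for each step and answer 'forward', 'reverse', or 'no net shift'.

Q₀ = 1.0970e-06 vs Keq = 1.3050e-06 ⇒ Q<K, forward
Step 1:
                   G          D          B
  Initial    0.07313    0.01437    0.01971
  Change  -3.5829e-04 7.1658e-04 7.1658e-04
  Equil      0.07277    0.01509    0.02043
  solve Keq expr → x = 3.5829e-04; check Q = 1.3050e-06
Then remove 0.001714 M of D.
Step 2:
                   G          D          B
  Initial    0.07277    0.01337    0.02043
  Change  -4.8848e-04 9.7697e-04 9.7697e-04
  Equil      0.07228    0.01435     0.0214
  solve Keq expr → x = 4.8848e-04; check Q = 1.3050e-06
Then change container volume by factor 0.5 (V_new/V_old).
Step 3:
                   G          D          B
  Initial     0.1446     0.0287    0.04281
  Change    0.006762   -0.01352   -0.01352
  Equil       0.1513    0.01518    0.02928
  solve Keq expr → x = -0.006762; check Q = 1.3050e-06

Direction: reverse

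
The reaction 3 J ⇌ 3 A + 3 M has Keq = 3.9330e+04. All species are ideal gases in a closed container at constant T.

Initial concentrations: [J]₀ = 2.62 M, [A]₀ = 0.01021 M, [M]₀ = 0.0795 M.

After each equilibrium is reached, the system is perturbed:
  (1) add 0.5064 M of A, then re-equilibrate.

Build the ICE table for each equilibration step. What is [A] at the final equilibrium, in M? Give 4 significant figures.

[A]_eq = 2.923 M

Q₀ = 2.9735e-11 vs Keq = 3.9330e+04 ⇒ Q<K, forward
Step 1:
                   J          A          M
  I             2.62    0.01021     0.0795
  C           -2.439      2.439      2.439
  E           0.1813      2.449      2.518
  solve Keq expr → x = 0.8129; check Q = 3.9330e+04
Then add 0.5064 M of A.
Step 2:
                   J          A          M
  I           0.1813      2.955      2.518
  C          0.03233   -0.03233   -0.03233
  E           0.2137      2.923      2.486
  solve Keq expr → x = -0.01078; check Q = 3.9330e+04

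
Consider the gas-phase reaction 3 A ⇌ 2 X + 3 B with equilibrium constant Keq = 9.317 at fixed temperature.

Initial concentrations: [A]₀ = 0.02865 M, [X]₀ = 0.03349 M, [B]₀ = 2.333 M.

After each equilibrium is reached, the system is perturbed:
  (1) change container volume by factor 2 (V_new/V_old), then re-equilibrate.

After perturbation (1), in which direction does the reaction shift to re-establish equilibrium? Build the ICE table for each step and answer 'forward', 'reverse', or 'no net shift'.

Direction: forward

Q₀ = 605.6 vs Keq = 9.317 ⇒ Q>K, reverse
Step 1:
                   A          X          B
  Initial    0.02865    0.03349      2.333
  Change     0.03109   -0.02073   -0.03109
  Equil      0.05974    0.01276      2.302
  solve Keq expr → x = -0.01036; check Q = 9.317
Then change container volume by factor 2 (V_new/V_old).
Step 2:
                   A          X          B
  Initial    0.02987   0.006381      1.151
  Change   -0.004935    0.00329   0.004935
  Equil      0.02494   0.009671      1.156
  solve Keq expr → x = 0.001645; check Q = 9.317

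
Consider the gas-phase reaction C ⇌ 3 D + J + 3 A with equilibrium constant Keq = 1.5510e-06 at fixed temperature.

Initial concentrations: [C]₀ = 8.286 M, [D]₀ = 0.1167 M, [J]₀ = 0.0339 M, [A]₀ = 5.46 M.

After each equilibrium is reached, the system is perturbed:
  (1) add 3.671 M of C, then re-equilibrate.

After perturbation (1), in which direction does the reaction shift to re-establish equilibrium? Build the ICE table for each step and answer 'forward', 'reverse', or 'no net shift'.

Q₀ = 0.001058 vs Keq = 1.5510e-06 ⇒ Q>K, reverse
Step 1:
                    C           D           J           A
  Initial       8.286      0.1167      0.0339        5.46
  Change       0.0298    -0.08941     -0.0298    -0.08941
  Equil         8.316     0.02729    0.004097       5.371
  solve Keq expr → x = -0.0298; check Q = 1.5510e-06
Then add 3.671 M of C.
Step 2:
                    C           D           J           A
  Initial       11.99     0.02729    0.004097       5.371
  Change  -6.6961e-04    0.002009  6.6961e-04    0.002009
  Equil         11.99      0.0293    0.004766       5.373
  solve Keq expr → x = 6.6961e-04; check Q = 1.5510e-06

Direction: forward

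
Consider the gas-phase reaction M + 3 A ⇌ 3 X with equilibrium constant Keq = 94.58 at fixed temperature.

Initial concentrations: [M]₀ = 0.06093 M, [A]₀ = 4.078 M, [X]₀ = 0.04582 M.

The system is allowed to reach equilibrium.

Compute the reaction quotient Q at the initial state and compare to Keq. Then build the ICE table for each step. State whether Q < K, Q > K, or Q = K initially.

Q₀ = 2.3281e-05; Q < K (proceeds forward)

Q₀ = 2.3281e-05 vs Keq = 94.58 ⇒ Q<K, forward
Step 1:
                    M           A           X
  Initial     0.06093       4.078     0.04582
  Change     -0.06093     -0.1828      0.1828
  Equil    2.1372e-06       3.895      0.2286
  solve Keq expr → x = 0.06093; check Q = 94.58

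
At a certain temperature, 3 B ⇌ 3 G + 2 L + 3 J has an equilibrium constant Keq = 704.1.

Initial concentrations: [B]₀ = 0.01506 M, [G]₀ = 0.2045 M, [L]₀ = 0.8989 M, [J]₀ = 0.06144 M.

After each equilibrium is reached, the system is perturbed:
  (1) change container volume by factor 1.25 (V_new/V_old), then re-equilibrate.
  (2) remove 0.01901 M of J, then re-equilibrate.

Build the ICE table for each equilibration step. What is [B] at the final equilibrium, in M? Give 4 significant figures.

[B]_eq = 6.6028e-04 M

Q₀ = 0.4692 vs Keq = 704.1 ⇒ Q<K, forward
Step 1:
                  B         G         L         J
  I         0.01506    0.2045    0.8989   0.06144
  C        -0.01334   0.01334  0.008895   0.01334
  E        0.001717    0.2178    0.9078   0.07478
  solve Keq expr → x = 0.004448; check Q = 704.1
Then change container volume by factor 1.25 (V_new/V_old).
Step 2:
                  B         G         L         J
  I        0.001373    0.1743    0.7262   0.05983
  C       -4.1744e-04 4.1744e-04 2.7829e-04 4.1744e-04
  E       9.5603e-04    0.1747    0.7265   0.06024
  solve Keq expr → x = 1.3915e-04; check Q = 704.1
Then remove 0.01901 M of J.
Step 3:
                  B         G         L         J
  I       9.5603e-04    0.1747    0.7265   0.04123
  C       -2.9575e-04 2.9575e-04 1.9716e-04 2.9575e-04
  E       6.6028e-04     0.175    0.7267   0.04153
  solve Keq expr → x = 9.8582e-05; check Q = 704.1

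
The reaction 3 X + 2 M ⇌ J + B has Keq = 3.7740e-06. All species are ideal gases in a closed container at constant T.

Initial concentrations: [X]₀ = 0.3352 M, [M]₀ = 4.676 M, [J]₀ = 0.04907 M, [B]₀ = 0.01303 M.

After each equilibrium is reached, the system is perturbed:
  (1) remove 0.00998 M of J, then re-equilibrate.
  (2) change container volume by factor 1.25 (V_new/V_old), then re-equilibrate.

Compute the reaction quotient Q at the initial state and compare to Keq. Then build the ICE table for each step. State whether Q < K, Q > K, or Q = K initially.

Q₀ = 7.7642e-04; Q > K (proceeds reverse)

Q₀ = 7.7642e-04 vs Keq = 3.7740e-06 ⇒ Q>K, reverse
Step 1:
                   X          M          J          B
  I           0.3352      4.676    0.04907    0.01303
  C          0.03873    0.02582   -0.01291   -0.01291
  E           0.3739      4.702    0.03616 1.2063e-04
  solve Keq expr → x = -0.01291; check Q = 3.7740e-06
Then remove 0.00998 M of J.
Step 2:
                   X          M          J          B
  I           0.3739      4.702    0.02618 1.2063e-04
  C       -1.3652e-04 -9.1014e-05 4.5507e-05 4.5507e-05
  E           0.3738      4.702    0.02623 1.6614e-04
  solve Keq expr → x = 4.5507e-05; check Q = 3.7740e-06
Then change container volume by factor 1.25 (V_new/V_old).
Step 3:
                   X          M          J          B
  I            0.299      3.761    0.02098 1.3291e-04
  C       1.9354e-04 1.2903e-04 -6.4513e-05 -6.4513e-05
  E           0.2992      3.762    0.02092 6.8398e-05
  solve Keq expr → x = -6.4513e-05; check Q = 3.7740e-06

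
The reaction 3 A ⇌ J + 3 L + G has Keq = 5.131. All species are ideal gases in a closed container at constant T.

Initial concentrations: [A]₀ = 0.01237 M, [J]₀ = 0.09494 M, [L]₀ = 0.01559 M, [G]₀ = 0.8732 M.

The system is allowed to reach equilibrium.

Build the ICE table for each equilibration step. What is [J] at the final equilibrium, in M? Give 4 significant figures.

[J]_eq = 0.09717 M

Q₀ = 0.166 vs Keq = 5.131 ⇒ Q<K, forward
Step 1:
                  A         J         L         G
  I         0.01237   0.09494   0.01559    0.8732
  C       -0.006689   0.00223  0.006689   0.00223
  E        0.005681   0.09717   0.02228    0.8754
  solve Keq expr → x = 0.00223; check Q = 5.131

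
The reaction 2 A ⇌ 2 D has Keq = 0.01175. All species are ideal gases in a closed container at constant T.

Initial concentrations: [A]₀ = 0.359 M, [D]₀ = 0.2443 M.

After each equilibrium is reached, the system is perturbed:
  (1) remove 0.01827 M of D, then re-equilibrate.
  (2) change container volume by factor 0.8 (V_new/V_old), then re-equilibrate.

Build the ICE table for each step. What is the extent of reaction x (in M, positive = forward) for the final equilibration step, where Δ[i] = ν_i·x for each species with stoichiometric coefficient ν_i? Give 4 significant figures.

x = 0 M

Q₀ = 0.4631 vs Keq = 0.01175 ⇒ Q>K, reverse
Step 1:
                    A           D
  I             0.359      0.2443
  C            0.1853     -0.1853
  E            0.5443       0.059
  solve Keq expr → x = -0.09265; check Q = 0.01175
Then remove 0.01827 M of D.
Step 2:
                    A           D
  I            0.5443     0.04073
  C          -0.01648     0.01648
  E            0.5278     0.05721
  solve Keq expr → x = 0.008242; check Q = 0.01175
Then change container volume by factor 0.8 (V_new/V_old).
Step 3:
                    A           D
  I            0.6598     0.07152
  C                 0           0
  E            0.6598     0.07152
  solve Keq expr → x = 0; check Q = 0.01175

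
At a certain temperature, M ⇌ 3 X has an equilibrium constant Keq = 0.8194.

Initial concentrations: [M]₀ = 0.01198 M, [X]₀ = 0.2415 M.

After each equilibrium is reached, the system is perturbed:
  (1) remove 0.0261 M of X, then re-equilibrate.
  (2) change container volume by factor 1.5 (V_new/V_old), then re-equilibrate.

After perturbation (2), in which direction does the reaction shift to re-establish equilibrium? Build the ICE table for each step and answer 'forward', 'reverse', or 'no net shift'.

Direction: forward

Q₀ = 1.176 vs Keq = 0.8194 ⇒ Q>K, reverse
Step 1:
                  M         X
  init      0.01198    0.2415
  Δ        0.003225 -0.009675
  eq         0.0152    0.2318
  solve Keq expr → x = -0.003225; check Q = 0.8194
Then remove 0.0261 M of X.
Step 2:
                  M         X
  init       0.0152    0.2057
  Δ       -0.003081  0.009244
  eq        0.01212     0.215
  solve Keq expr → x = 0.003081; check Q = 0.8194
Then change container volume by factor 1.5 (V_new/V_old).
Step 3:
                  M         X
  init     0.008082    0.1433
  Δ       -0.003612   0.01084
  eq        0.00447    0.1541
  solve Keq expr → x = 0.003612; check Q = 0.8194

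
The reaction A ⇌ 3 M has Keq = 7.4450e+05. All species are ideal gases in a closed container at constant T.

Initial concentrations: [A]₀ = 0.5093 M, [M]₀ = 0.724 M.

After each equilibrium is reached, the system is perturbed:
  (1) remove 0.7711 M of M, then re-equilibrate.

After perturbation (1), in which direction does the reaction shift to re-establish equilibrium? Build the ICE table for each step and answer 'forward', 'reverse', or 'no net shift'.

Q₀ = 0.7451 vs Keq = 7.4450e+05 ⇒ Q<K, forward
Step 1:
                   A          M
  init        0.5093      0.724
  Δ          -0.5093      1.528
  eq      1.5338e-05      2.252
  solve Keq expr → x = 0.5093; check Q = 7.4450e+05
Then remove 0.7711 M of M.
Step 2:
                   A          M
  init    1.5338e-05      1.481
  Δ       -1.0976e-05 3.2929e-05
  eq      4.3613e-06      1.481
  solve Keq expr → x = 1.0976e-05; check Q = 7.4450e+05

Direction: forward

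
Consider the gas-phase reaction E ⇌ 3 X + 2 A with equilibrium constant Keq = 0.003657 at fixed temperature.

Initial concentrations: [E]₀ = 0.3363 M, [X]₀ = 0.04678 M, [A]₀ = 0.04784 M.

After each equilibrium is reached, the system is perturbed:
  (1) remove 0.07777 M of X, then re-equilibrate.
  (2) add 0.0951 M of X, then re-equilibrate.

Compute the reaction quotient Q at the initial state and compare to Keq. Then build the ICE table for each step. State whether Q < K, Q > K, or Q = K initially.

Q₀ = 6.9668e-07; Q < K (proceeds forward)

Q₀ = 6.9668e-07 vs Keq = 0.003657 ⇒ Q<K, forward
Step 1:
                    E           X           A
  I            0.3363     0.04678     0.04784
  C          -0.07848      0.2354       0.157
  E            0.2578      0.2822      0.2048
  solve Keq expr → x = 0.07848; check Q = 0.003657
Then remove 0.07777 M of X.
Step 2:
                    E           X           A
  I            0.2578      0.2045      0.2048
  C          -0.01565     0.04694      0.0313
  E            0.2422      0.2514      0.2361
  solve Keq expr → x = 0.01565; check Q = 0.003657
Then add 0.0951 M of X.
Step 3:
                    E           X           A
  I            0.2422      0.3465      0.2361
  C           0.01894    -0.05683    -0.03789
  E            0.2611      0.2897      0.1982
  solve Keq expr → x = -0.01894; check Q = 0.003657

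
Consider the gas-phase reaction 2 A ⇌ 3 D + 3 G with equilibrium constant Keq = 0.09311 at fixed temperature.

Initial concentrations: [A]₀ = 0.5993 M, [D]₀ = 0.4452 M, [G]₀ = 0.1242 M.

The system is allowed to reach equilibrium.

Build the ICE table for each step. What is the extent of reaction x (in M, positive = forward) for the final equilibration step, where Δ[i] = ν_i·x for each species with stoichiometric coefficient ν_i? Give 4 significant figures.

Q₀ = 4.7070e-04 vs Keq = 0.09311 ⇒ Q<K, forward
Step 1:
                  A         D         G
  init       0.5993    0.4452    0.1242
  Δ         -0.1662    0.2493    0.2493
  eq         0.4331    0.6945    0.3735
  solve Keq expr → x = 0.08311; check Q = 0.09311

x = 0.08311 M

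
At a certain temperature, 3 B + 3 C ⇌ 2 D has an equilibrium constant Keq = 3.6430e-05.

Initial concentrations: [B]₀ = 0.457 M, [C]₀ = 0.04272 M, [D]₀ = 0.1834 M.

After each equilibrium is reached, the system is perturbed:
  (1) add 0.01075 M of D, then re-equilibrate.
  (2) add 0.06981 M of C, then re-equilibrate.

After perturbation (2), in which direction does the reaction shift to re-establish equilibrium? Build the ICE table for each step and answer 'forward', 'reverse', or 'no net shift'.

Direction: forward

Q₀ = 4520 vs Keq = 3.6430e-05 ⇒ Q>K, reverse
Step 1:
                    B           C           D
  I             0.457     0.04272      0.1834
  C            0.2741      0.2741     -0.1827
  E            0.7311      0.3168  6.7280e-04
  solve Keq expr → x = -0.09136; check Q = 3.6430e-05
Then add 0.01075 M of D.
Step 2:
                    B           C           D
  I            0.7311      0.3168     0.01142
  C           0.01601     0.01601    -0.01067
  E            0.7471      0.3328  7.4837e-04
  solve Keq expr → x = -0.005337; check Q = 3.6430e-05
Then add 0.06981 M of C.
Step 3:
                    B           C           D
  I            0.7471      0.4026  7.4837e-04
  C       -3.6796e-04 -3.6796e-04  2.4531e-04
  E            0.7467      0.4023  9.9368e-04
  solve Keq expr → x = 1.2265e-04; check Q = 3.6430e-05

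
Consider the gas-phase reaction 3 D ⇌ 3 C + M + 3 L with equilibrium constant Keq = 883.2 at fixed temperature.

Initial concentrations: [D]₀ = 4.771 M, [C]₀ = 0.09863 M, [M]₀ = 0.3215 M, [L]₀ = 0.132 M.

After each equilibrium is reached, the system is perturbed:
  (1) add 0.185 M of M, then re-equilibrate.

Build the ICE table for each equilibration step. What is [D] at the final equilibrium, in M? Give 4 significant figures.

Q₀ = 6.5328e-09 vs Keq = 883.2 ⇒ Q<K, forward
Step 1:
                    D           C           M           L
  Initial       4.771     0.09863      0.3215       0.132
  Change       -3.354       3.354       1.118       3.354
  Equil         1.417       3.453        1.44       3.486
  solve Keq expr → x = 1.118; check Q = 883.2
Then add 0.185 M of M.
Step 2:
                    D           C           M           L
  Initial       1.417       3.453       1.625       3.486
  Change      0.02994    -0.02994   -0.009979    -0.02994
  Equil         1.447       3.423       1.615       3.456
  solve Keq expr → x = -0.009979; check Q = 883.2

[D]_eq = 1.447 M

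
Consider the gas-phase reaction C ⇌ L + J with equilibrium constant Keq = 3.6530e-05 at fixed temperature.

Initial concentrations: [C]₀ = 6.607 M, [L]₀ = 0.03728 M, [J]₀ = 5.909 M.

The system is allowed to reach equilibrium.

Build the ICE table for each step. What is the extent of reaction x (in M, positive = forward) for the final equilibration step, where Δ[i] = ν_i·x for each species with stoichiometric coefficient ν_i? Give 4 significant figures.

Q₀ = 0.03334 vs Keq = 3.6530e-05 ⇒ Q>K, reverse
Step 1:
                   C          L          J
  init         6.607    0.03728      5.909
  Δ          0.03724   -0.03724   -0.03724
  eq           6.644 4.1336e-05      5.872
  solve Keq expr → x = -0.03724; check Q = 3.6530e-05

x = -0.03724 M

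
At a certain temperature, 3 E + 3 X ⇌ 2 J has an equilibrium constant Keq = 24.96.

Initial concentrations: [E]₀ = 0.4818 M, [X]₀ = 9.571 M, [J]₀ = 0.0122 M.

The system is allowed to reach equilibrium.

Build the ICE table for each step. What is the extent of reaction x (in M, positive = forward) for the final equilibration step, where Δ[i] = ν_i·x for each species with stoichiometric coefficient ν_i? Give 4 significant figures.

Q₀ = 1.5179e-06 vs Keq = 24.96 ⇒ Q<K, forward
Step 1:
                  E         X         J
  Initial    0.4818     9.571    0.0122
  Change    -0.4642   -0.4642    0.3094
  Equil     0.01764     9.107    0.3216
  solve Keq expr → x = 0.1547; check Q = 24.96

x = 0.1547 M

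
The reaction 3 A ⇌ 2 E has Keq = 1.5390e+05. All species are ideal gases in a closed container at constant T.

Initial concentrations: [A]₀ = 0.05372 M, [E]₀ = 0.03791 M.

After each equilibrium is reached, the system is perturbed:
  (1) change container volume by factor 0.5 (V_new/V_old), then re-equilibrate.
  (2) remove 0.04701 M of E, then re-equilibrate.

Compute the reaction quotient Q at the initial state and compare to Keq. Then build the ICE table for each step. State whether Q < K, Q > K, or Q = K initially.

Q₀ = 9.27 vs Keq = 1.5390e+05 ⇒ Q<K, forward
Step 1:
                    A           E
  init        0.05372     0.03791
  Δ           -0.0505     0.03367
  eq         0.003217     0.07158
  solve Keq expr → x = 0.01683; check Q = 1.5390e+05
Then change container volume by factor 0.5 (V_new/V_old).
Step 2:
                    A           E
  init       0.006434      0.1432
  Δ         -0.001307  8.7107e-04
  eq         0.005127       0.144
  solve Keq expr → x = 4.3554e-04; check Q = 1.5390e+05
Then remove 0.04701 M of E.
Step 3:
                    A           E
  init       0.005127     0.09702
  Δ         -0.001166  7.7753e-04
  eq         0.003961      0.0978
  solve Keq expr → x = 3.8877e-04; check Q = 1.5390e+05

Q₀ = 9.27; Q < K (proceeds forward)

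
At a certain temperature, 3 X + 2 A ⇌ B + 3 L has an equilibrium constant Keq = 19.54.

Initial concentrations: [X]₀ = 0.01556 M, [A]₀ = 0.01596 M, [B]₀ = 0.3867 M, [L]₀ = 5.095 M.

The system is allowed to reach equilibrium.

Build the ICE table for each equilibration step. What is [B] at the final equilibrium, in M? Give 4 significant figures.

[B]_eq = 0.0828 M

Q₀ = 5.3298e+10 vs Keq = 19.54 ⇒ Q>K, reverse
Step 1:
                   X          A          B          L
  init       0.01556    0.01596     0.3867      5.095
  Δ           0.9117     0.6078    -0.3039    -0.9117
  eq          0.9273     0.6238     0.0828      4.183
  solve Keq expr → x = -0.3039; check Q = 19.54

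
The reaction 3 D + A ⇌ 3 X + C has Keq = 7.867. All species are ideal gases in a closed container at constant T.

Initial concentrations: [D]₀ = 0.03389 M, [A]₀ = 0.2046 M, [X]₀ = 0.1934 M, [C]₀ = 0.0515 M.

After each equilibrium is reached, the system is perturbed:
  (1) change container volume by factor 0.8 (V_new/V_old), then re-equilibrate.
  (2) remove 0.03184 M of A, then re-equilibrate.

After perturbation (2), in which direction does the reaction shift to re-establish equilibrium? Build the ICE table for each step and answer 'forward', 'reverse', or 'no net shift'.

Direction: reverse

Q₀ = 46.78 vs Keq = 7.867 ⇒ Q>K, reverse
Step 1:
                    D           A           X           C
  Initial     0.03389      0.2046      0.1934      0.0515
  Change      0.01871    0.006235    -0.01871   -0.006235
  Equil        0.0526      0.2108      0.1747     0.04526
  solve Keq expr → x = -0.006235; check Q = 7.867
Then change container volume by factor 0.8 (V_new/V_old).
Step 2:
                    D           A           X           C
  Initial     0.06574      0.2635      0.2184     0.05658
  Change            0           0           0           0
  Equil       0.06574      0.2635      0.2184     0.05658
  solve Keq expr → x = 0; check Q = 7.867
Then remove 0.03184 M of A.
Step 3:
                    D           A           X           C
  Initial     0.06574      0.2317      0.2184     0.05658
  Change     0.001947  6.4902e-04   -0.001947 -6.4902e-04
  Equil       0.06769      0.2324      0.2164     0.05593
  solve Keq expr → x = -6.4902e-04; check Q = 7.867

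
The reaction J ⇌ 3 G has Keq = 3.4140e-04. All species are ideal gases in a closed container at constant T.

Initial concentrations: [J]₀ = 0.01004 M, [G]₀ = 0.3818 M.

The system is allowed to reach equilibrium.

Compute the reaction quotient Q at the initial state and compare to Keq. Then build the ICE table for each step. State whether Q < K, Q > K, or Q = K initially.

Q₀ = 5.543 vs Keq = 3.4140e-04 ⇒ Q>K, reverse
Step 1:
                  J         G
  I         0.01004    0.3818
  C          0.1156   -0.3468
  E          0.1256     0.035
  solve Keq expr → x = -0.1156; check Q = 3.4140e-04

Q₀ = 5.543; Q > K (proceeds reverse)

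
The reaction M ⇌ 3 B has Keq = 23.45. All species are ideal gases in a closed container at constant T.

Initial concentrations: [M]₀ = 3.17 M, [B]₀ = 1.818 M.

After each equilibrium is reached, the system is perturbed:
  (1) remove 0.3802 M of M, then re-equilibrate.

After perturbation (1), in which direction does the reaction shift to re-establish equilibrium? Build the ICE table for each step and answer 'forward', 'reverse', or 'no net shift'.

Direction: reverse

Q₀ = 1.895 vs Keq = 23.45 ⇒ Q<K, forward
Step 1:
                  M         B
  Initial      3.17     1.818
  Change    -0.6861     2.058
  Equil       2.484     3.876
  solve Keq expr → x = 0.6861; check Q = 23.45
Then remove 0.3802 M of M.
Step 2:
                  M         B
  Initial     2.104     3.876
  Change     0.0584   -0.1752
  Equil       2.162     3.701
  solve Keq expr → x = -0.0584; check Q = 23.45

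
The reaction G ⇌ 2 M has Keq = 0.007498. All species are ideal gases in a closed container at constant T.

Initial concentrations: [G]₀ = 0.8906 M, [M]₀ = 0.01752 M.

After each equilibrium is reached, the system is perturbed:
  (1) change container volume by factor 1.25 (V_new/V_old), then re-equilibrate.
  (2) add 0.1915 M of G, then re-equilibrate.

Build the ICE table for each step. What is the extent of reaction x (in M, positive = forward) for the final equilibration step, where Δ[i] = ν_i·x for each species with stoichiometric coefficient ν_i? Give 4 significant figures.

x = 0.004598 M

Q₀ = 3.4466e-04 vs Keq = 0.007498 ⇒ Q<K, forward
Step 1:
                    G           M
  Initial      0.8906     0.01752
  Change     -0.03137     0.06275
  Equil        0.8592     0.08027
  solve Keq expr → x = 0.03137; check Q = 0.007498
Then change container volume by factor 1.25 (V_new/V_old).
Step 2:
                    G           M
  Initial      0.6874     0.06421
  Change    -0.003693    0.007386
  Equil        0.6837      0.0716
  solve Keq expr → x = 0.003693; check Q = 0.007498
Then add 0.1915 M of G.
Step 3:
                    G           M
  Initial      0.8752      0.0716
  Change    -0.004598    0.009196
  Equil        0.8706     0.08079
  solve Keq expr → x = 0.004598; check Q = 0.007498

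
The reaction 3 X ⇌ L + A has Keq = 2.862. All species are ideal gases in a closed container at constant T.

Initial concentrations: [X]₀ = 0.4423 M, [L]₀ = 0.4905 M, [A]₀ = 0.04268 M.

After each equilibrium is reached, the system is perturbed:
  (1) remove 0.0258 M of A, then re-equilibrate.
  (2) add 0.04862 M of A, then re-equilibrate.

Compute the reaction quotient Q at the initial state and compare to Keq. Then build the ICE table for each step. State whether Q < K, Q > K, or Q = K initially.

Q₀ = 0.2419; Q < K (proceeds forward)

Q₀ = 0.2419 vs Keq = 2.862 ⇒ Q<K, forward
Step 1:
                  X         L         A
  Initial    0.4423    0.4905   0.04268
  Change    -0.1741   0.05802   0.05802
  Equil      0.2682    0.5485    0.1007
  solve Keq expr → x = 0.05802; check Q = 2.862
Then remove 0.0258 M of A.
Step 2:
                  X         L         A
  Initial    0.2682    0.5485    0.0749
  Change   -0.01798  0.005993  0.005993
  Equil      0.2503    0.5545   0.08089
  solve Keq expr → x = 0.005993; check Q = 2.862
Then add 0.04862 M of A.
Step 3:
                  X         L         A
  Initial    0.2503    0.5545    0.1295
  Change    0.03231  -0.01077  -0.01077
  Equil      0.2826    0.5437    0.1187
  solve Keq expr → x = -0.01077; check Q = 2.862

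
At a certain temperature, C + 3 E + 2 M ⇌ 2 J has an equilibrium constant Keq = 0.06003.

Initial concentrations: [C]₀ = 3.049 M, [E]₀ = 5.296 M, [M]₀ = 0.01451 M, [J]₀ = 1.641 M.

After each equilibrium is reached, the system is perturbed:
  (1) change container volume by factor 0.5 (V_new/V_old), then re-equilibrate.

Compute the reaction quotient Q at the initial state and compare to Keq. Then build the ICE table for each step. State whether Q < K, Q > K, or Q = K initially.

Q₀ = 28.24 vs Keq = 0.06003 ⇒ Q>K, reverse
Step 1:
                    C           E           M           J
  I             3.049       5.296     0.01451       1.641
  C            0.1139      0.3417      0.2278     -0.2278
  E             3.163       5.638      0.2423       1.413
  solve Keq expr → x = -0.1139; check Q = 0.06003
Then change container volume by factor 0.5 (V_new/V_old).
Step 2:
                    C           E           M           J
  I             6.326       11.28      0.4846       2.826
  C           -0.1687      -0.506     -0.3373      0.3373
  E             6.157       10.77      0.1472       3.164
  solve Keq expr → x = 0.1687; check Q = 0.06003

Q₀ = 28.24; Q > K (proceeds reverse)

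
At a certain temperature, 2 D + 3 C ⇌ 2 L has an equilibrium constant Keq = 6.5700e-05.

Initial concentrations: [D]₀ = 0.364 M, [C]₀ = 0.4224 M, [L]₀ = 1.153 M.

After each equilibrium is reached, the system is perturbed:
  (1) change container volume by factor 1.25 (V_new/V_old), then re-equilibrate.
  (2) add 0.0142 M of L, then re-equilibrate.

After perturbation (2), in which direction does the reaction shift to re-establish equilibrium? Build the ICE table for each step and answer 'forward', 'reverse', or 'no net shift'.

Q₀ = 133.1 vs Keq = 6.5700e-05 ⇒ Q>K, reverse
Step 1:
                  D         C         L
  init        0.364    0.4224     1.153
  Δ           1.117     1.675    -1.117
  eq          1.481     2.097   0.03645
  solve Keq expr → x = -0.5583; check Q = 6.5700e-05
Then change container volume by factor 1.25 (V_new/V_old).
Step 2:
                  D         C         L
  init        1.184     1.678   0.02916
  Δ        0.007931    0.0119 -0.007931
  eq          1.192      1.69   0.02123
  solve Keq expr → x = -0.003965; check Q = 6.5700e-05
Then add 0.0142 M of L.
Step 3:
                  D         C         L
  init        1.192      1.69   0.03543
  Δ         0.01357   0.02035  -0.01357
  eq          1.206      1.71   0.02186
  solve Keq expr → x = -0.006785; check Q = 6.5700e-05

Direction: reverse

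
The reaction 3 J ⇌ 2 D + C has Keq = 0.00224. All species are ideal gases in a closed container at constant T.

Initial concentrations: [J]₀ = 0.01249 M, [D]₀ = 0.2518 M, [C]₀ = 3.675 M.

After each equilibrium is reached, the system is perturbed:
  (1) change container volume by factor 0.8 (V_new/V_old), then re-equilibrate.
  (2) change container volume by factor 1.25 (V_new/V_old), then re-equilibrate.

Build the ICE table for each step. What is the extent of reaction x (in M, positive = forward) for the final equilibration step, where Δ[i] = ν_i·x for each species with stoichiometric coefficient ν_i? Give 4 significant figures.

Q₀ = 1.1959e+05 vs Keq = 0.00224 ⇒ Q>K, reverse
Step 1:
                    J           D           C
  init        0.01249      0.2518       3.675
  Δ            0.3688     -0.2459     -0.1229
  eq           0.3813    0.005913       3.552
  solve Keq expr → x = -0.1229; check Q = 0.00224
Then change container volume by factor 0.8 (V_new/V_old).
Step 2:
                    J           D           C
  init         0.4767    0.007391        4.44
  Δ                 0           0           0
  eq           0.4767    0.007391        4.44
  solve Keq expr → x = 0; check Q = 0.00224
Then change container volume by factor 1.25 (V_new/V_old).
Step 3:
                    J           D           C
  init         0.3813    0.005913       3.552
  Δ                 0           0           0
  eq           0.3813    0.005913       3.552
  solve Keq expr → x = 0; check Q = 0.00224

x = 0 M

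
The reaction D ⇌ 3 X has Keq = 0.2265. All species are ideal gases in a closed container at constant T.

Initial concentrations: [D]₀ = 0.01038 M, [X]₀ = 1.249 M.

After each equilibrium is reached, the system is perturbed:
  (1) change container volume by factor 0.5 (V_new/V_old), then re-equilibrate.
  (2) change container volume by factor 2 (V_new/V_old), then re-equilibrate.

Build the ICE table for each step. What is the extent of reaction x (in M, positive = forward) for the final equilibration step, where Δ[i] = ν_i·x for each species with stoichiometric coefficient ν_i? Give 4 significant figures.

Q₀ = 187.7 vs Keq = 0.2265 ⇒ Q>K, reverse
Step 1:
                    D           X
  Initial     0.01038       1.249
  Change       0.2815     -0.8446
  Equil        0.2919      0.4044
  solve Keq expr → x = -0.2815; check Q = 0.2265
Then change container volume by factor 0.5 (V_new/V_old).
Step 2:
                    D           X
  Initial      0.5838      0.8087
  Change      0.09133      -0.274
  Equil        0.6752      0.5348
  solve Keq expr → x = -0.09133; check Q = 0.2265
Then change container volume by factor 2 (V_new/V_old).
Step 3:
                    D           X
  Initial      0.3376      0.2674
  Change     -0.04566       0.137
  Equil        0.2919      0.4044
  solve Keq expr → x = 0.04566; check Q = 0.2265

x = 0.04566 M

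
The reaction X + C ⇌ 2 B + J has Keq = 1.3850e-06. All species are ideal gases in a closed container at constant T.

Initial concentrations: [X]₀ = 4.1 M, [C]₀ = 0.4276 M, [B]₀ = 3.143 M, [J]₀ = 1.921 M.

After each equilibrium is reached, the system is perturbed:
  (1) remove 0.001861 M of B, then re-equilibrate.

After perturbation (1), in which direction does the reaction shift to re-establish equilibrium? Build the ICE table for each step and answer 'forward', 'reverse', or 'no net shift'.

Direction: forward

Q₀ = 10.82 vs Keq = 1.3850e-06 ⇒ Q>K, reverse
Step 1:
                    X           C           B           J
  init            4.1      0.4276       3.143       1.921
  Δ             1.568       1.568      -3.136      -1.568
  eq            5.668       1.996    0.006664      0.3528
  solve Keq expr → x = -1.568; check Q = 1.3850e-06
Then remove 0.001861 M of B.
Step 2:
                    X           C           B           J
  init          5.668       1.996    0.004803      0.3528
  Δ       -9.2510e-04 -9.2510e-04     0.00185  9.2510e-04
  eq            5.667       1.995    0.006653      0.3538
  solve Keq expr → x = 9.2510e-04; check Q = 1.3850e-06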